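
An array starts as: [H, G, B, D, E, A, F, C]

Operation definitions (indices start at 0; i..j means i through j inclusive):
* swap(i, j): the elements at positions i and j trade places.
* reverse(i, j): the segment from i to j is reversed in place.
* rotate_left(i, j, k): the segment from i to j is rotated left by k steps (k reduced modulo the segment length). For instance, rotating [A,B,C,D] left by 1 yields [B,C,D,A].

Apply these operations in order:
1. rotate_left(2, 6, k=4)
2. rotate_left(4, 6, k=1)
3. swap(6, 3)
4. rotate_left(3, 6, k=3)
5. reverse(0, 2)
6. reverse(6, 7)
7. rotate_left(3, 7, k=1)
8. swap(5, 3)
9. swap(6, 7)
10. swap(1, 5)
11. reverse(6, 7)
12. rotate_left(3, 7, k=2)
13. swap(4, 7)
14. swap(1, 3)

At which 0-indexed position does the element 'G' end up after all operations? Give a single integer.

Answer: 1

Derivation:
After 1 (rotate_left(2, 6, k=4)): [H, G, F, B, D, E, A, C]
After 2 (rotate_left(4, 6, k=1)): [H, G, F, B, E, A, D, C]
After 3 (swap(6, 3)): [H, G, F, D, E, A, B, C]
After 4 (rotate_left(3, 6, k=3)): [H, G, F, B, D, E, A, C]
After 5 (reverse(0, 2)): [F, G, H, B, D, E, A, C]
After 6 (reverse(6, 7)): [F, G, H, B, D, E, C, A]
After 7 (rotate_left(3, 7, k=1)): [F, G, H, D, E, C, A, B]
After 8 (swap(5, 3)): [F, G, H, C, E, D, A, B]
After 9 (swap(6, 7)): [F, G, H, C, E, D, B, A]
After 10 (swap(1, 5)): [F, D, H, C, E, G, B, A]
After 11 (reverse(6, 7)): [F, D, H, C, E, G, A, B]
After 12 (rotate_left(3, 7, k=2)): [F, D, H, G, A, B, C, E]
After 13 (swap(4, 7)): [F, D, H, G, E, B, C, A]
After 14 (swap(1, 3)): [F, G, H, D, E, B, C, A]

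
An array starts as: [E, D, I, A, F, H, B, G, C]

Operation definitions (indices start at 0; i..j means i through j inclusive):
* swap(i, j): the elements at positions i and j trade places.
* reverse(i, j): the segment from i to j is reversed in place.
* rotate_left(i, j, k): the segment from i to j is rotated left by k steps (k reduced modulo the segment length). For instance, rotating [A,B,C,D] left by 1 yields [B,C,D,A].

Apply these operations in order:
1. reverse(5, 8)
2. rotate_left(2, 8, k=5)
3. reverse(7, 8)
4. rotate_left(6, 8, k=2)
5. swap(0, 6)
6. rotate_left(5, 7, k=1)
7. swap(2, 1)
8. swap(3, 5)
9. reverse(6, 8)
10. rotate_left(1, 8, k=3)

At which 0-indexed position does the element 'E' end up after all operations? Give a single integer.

After 1 (reverse(5, 8)): [E, D, I, A, F, C, G, B, H]
After 2 (rotate_left(2, 8, k=5)): [E, D, B, H, I, A, F, C, G]
After 3 (reverse(7, 8)): [E, D, B, H, I, A, F, G, C]
After 4 (rotate_left(6, 8, k=2)): [E, D, B, H, I, A, C, F, G]
After 5 (swap(0, 6)): [C, D, B, H, I, A, E, F, G]
After 6 (rotate_left(5, 7, k=1)): [C, D, B, H, I, E, F, A, G]
After 7 (swap(2, 1)): [C, B, D, H, I, E, F, A, G]
After 8 (swap(3, 5)): [C, B, D, E, I, H, F, A, G]
After 9 (reverse(6, 8)): [C, B, D, E, I, H, G, A, F]
After 10 (rotate_left(1, 8, k=3)): [C, I, H, G, A, F, B, D, E]

Answer: 8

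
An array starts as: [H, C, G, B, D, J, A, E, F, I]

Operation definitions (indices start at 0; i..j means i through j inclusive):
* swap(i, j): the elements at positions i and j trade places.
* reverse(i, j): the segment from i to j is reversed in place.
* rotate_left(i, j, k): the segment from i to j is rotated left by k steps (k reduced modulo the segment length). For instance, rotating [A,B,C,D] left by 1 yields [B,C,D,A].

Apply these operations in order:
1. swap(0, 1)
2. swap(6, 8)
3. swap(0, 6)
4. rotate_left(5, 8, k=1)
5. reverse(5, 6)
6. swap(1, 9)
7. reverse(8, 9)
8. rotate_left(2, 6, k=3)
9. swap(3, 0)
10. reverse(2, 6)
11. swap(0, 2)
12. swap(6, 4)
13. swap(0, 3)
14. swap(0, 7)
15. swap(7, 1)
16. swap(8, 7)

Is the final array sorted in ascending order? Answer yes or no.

Answer: yes

Derivation:
After 1 (swap(0, 1)): [C, H, G, B, D, J, A, E, F, I]
After 2 (swap(6, 8)): [C, H, G, B, D, J, F, E, A, I]
After 3 (swap(0, 6)): [F, H, G, B, D, J, C, E, A, I]
After 4 (rotate_left(5, 8, k=1)): [F, H, G, B, D, C, E, A, J, I]
After 5 (reverse(5, 6)): [F, H, G, B, D, E, C, A, J, I]
After 6 (swap(1, 9)): [F, I, G, B, D, E, C, A, J, H]
After 7 (reverse(8, 9)): [F, I, G, B, D, E, C, A, H, J]
After 8 (rotate_left(2, 6, k=3)): [F, I, E, C, G, B, D, A, H, J]
After 9 (swap(3, 0)): [C, I, E, F, G, B, D, A, H, J]
After 10 (reverse(2, 6)): [C, I, D, B, G, F, E, A, H, J]
After 11 (swap(0, 2)): [D, I, C, B, G, F, E, A, H, J]
After 12 (swap(6, 4)): [D, I, C, B, E, F, G, A, H, J]
After 13 (swap(0, 3)): [B, I, C, D, E, F, G, A, H, J]
After 14 (swap(0, 7)): [A, I, C, D, E, F, G, B, H, J]
After 15 (swap(7, 1)): [A, B, C, D, E, F, G, I, H, J]
After 16 (swap(8, 7)): [A, B, C, D, E, F, G, H, I, J]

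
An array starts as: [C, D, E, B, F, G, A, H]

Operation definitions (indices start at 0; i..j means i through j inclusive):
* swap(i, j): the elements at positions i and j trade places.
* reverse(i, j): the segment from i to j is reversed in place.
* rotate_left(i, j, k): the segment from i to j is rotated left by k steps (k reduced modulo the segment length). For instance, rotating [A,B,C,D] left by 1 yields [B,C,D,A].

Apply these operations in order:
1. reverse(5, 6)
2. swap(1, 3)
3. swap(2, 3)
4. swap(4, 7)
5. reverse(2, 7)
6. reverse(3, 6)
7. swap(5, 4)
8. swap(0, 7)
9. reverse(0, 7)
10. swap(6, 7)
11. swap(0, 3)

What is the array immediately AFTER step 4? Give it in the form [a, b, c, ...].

Answer: [C, B, D, E, H, A, G, F]

Derivation:
After 1 (reverse(5, 6)): [C, D, E, B, F, A, G, H]
After 2 (swap(1, 3)): [C, B, E, D, F, A, G, H]
After 3 (swap(2, 3)): [C, B, D, E, F, A, G, H]
After 4 (swap(4, 7)): [C, B, D, E, H, A, G, F]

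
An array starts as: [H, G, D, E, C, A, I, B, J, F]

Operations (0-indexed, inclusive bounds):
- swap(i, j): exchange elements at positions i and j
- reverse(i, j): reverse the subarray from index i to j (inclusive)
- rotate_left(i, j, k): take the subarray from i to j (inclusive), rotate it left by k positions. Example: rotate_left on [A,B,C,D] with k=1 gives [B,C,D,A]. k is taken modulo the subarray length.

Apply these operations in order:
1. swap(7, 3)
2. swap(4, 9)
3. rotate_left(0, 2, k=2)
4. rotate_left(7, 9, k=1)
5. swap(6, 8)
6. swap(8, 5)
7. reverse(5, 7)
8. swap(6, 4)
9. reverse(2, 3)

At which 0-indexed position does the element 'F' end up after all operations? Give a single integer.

Answer: 6

Derivation:
After 1 (swap(7, 3)): [H, G, D, B, C, A, I, E, J, F]
After 2 (swap(4, 9)): [H, G, D, B, F, A, I, E, J, C]
After 3 (rotate_left(0, 2, k=2)): [D, H, G, B, F, A, I, E, J, C]
After 4 (rotate_left(7, 9, k=1)): [D, H, G, B, F, A, I, J, C, E]
After 5 (swap(6, 8)): [D, H, G, B, F, A, C, J, I, E]
After 6 (swap(8, 5)): [D, H, G, B, F, I, C, J, A, E]
After 7 (reverse(5, 7)): [D, H, G, B, F, J, C, I, A, E]
After 8 (swap(6, 4)): [D, H, G, B, C, J, F, I, A, E]
After 9 (reverse(2, 3)): [D, H, B, G, C, J, F, I, A, E]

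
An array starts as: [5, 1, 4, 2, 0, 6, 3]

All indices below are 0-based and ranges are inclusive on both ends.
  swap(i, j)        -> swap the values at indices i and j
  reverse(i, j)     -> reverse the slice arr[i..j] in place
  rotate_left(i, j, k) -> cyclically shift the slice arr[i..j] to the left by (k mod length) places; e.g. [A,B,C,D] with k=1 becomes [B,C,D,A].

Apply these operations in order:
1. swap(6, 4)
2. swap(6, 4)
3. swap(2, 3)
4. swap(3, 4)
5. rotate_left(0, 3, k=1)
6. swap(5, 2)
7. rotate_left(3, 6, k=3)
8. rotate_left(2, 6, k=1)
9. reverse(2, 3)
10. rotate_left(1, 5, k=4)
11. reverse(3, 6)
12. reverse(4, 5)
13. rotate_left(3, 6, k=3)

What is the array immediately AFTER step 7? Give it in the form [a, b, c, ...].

After 1 (swap(6, 4)): [5, 1, 4, 2, 3, 6, 0]
After 2 (swap(6, 4)): [5, 1, 4, 2, 0, 6, 3]
After 3 (swap(2, 3)): [5, 1, 2, 4, 0, 6, 3]
After 4 (swap(3, 4)): [5, 1, 2, 0, 4, 6, 3]
After 5 (rotate_left(0, 3, k=1)): [1, 2, 0, 5, 4, 6, 3]
After 6 (swap(5, 2)): [1, 2, 6, 5, 4, 0, 3]
After 7 (rotate_left(3, 6, k=3)): [1, 2, 6, 3, 5, 4, 0]

Answer: [1, 2, 6, 3, 5, 4, 0]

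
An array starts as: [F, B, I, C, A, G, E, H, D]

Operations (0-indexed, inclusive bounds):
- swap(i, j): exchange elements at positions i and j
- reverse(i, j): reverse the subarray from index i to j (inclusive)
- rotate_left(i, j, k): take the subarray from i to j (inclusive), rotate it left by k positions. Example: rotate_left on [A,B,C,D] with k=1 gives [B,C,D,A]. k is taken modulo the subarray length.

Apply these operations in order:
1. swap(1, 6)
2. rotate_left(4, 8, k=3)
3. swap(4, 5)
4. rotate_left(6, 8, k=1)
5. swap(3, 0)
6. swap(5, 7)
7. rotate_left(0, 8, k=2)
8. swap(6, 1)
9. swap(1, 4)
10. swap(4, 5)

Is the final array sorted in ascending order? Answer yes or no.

Answer: no

Derivation:
After 1 (swap(1, 6)): [F, E, I, C, A, G, B, H, D]
After 2 (rotate_left(4, 8, k=3)): [F, E, I, C, H, D, A, G, B]
After 3 (swap(4, 5)): [F, E, I, C, D, H, A, G, B]
After 4 (rotate_left(6, 8, k=1)): [F, E, I, C, D, H, G, B, A]
After 5 (swap(3, 0)): [C, E, I, F, D, H, G, B, A]
After 6 (swap(5, 7)): [C, E, I, F, D, B, G, H, A]
After 7 (rotate_left(0, 8, k=2)): [I, F, D, B, G, H, A, C, E]
After 8 (swap(6, 1)): [I, A, D, B, G, H, F, C, E]
After 9 (swap(1, 4)): [I, G, D, B, A, H, F, C, E]
After 10 (swap(4, 5)): [I, G, D, B, H, A, F, C, E]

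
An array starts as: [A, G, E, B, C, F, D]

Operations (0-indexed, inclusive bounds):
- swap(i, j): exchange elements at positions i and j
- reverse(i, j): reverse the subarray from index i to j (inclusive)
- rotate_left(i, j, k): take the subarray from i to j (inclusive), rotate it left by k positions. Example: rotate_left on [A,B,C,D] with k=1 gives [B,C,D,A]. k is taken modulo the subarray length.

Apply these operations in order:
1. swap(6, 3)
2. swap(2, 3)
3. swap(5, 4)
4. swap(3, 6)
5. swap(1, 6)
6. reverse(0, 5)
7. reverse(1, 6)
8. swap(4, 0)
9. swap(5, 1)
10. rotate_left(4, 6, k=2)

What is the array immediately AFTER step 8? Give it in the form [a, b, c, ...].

Answer: [D, G, A, E, C, B, F]

Derivation:
After 1 (swap(6, 3)): [A, G, E, D, C, F, B]
After 2 (swap(2, 3)): [A, G, D, E, C, F, B]
After 3 (swap(5, 4)): [A, G, D, E, F, C, B]
After 4 (swap(3, 6)): [A, G, D, B, F, C, E]
After 5 (swap(1, 6)): [A, E, D, B, F, C, G]
After 6 (reverse(0, 5)): [C, F, B, D, E, A, G]
After 7 (reverse(1, 6)): [C, G, A, E, D, B, F]
After 8 (swap(4, 0)): [D, G, A, E, C, B, F]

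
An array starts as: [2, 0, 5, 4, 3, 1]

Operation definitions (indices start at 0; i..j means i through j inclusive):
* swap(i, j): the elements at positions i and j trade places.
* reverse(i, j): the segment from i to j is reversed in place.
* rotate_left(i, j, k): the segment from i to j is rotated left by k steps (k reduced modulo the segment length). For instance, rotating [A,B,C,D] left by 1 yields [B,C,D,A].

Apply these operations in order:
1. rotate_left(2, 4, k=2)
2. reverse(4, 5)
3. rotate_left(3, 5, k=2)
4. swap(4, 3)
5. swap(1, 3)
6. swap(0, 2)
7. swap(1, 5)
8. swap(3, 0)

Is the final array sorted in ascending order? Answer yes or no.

After 1 (rotate_left(2, 4, k=2)): [2, 0, 3, 5, 4, 1]
After 2 (reverse(4, 5)): [2, 0, 3, 5, 1, 4]
After 3 (rotate_left(3, 5, k=2)): [2, 0, 3, 4, 5, 1]
After 4 (swap(4, 3)): [2, 0, 3, 5, 4, 1]
After 5 (swap(1, 3)): [2, 5, 3, 0, 4, 1]
After 6 (swap(0, 2)): [3, 5, 2, 0, 4, 1]
After 7 (swap(1, 5)): [3, 1, 2, 0, 4, 5]
After 8 (swap(3, 0)): [0, 1, 2, 3, 4, 5]

Answer: yes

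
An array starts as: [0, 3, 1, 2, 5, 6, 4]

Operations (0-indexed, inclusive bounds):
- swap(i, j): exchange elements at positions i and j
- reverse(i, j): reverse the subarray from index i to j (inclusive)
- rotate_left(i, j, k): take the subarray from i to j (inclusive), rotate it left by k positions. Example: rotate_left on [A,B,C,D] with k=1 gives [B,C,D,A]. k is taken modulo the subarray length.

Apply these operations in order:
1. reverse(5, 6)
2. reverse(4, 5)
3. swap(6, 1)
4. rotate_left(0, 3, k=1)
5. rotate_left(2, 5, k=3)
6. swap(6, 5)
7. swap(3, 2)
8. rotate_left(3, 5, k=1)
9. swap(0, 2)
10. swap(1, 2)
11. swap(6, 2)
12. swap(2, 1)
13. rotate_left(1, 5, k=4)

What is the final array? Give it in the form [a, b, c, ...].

Answer: [2, 5, 4, 6, 0, 3, 1]

Derivation:
After 1 (reverse(5, 6)): [0, 3, 1, 2, 5, 4, 6]
After 2 (reverse(4, 5)): [0, 3, 1, 2, 4, 5, 6]
After 3 (swap(6, 1)): [0, 6, 1, 2, 4, 5, 3]
After 4 (rotate_left(0, 3, k=1)): [6, 1, 2, 0, 4, 5, 3]
After 5 (rotate_left(2, 5, k=3)): [6, 1, 5, 2, 0, 4, 3]
After 6 (swap(6, 5)): [6, 1, 5, 2, 0, 3, 4]
After 7 (swap(3, 2)): [6, 1, 2, 5, 0, 3, 4]
After 8 (rotate_left(3, 5, k=1)): [6, 1, 2, 0, 3, 5, 4]
After 9 (swap(0, 2)): [2, 1, 6, 0, 3, 5, 4]
After 10 (swap(1, 2)): [2, 6, 1, 0, 3, 5, 4]
After 11 (swap(6, 2)): [2, 6, 4, 0, 3, 5, 1]
After 12 (swap(2, 1)): [2, 4, 6, 0, 3, 5, 1]
After 13 (rotate_left(1, 5, k=4)): [2, 5, 4, 6, 0, 3, 1]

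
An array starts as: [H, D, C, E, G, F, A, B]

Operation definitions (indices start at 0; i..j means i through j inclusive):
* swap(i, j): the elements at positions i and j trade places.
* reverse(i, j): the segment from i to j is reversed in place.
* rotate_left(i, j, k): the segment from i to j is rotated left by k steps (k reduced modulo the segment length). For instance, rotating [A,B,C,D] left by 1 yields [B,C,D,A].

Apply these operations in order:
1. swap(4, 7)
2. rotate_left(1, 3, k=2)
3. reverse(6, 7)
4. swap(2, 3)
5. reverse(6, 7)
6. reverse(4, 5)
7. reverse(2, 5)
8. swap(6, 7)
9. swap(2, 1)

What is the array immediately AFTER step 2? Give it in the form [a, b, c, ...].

Answer: [H, E, D, C, B, F, A, G]

Derivation:
After 1 (swap(4, 7)): [H, D, C, E, B, F, A, G]
After 2 (rotate_left(1, 3, k=2)): [H, E, D, C, B, F, A, G]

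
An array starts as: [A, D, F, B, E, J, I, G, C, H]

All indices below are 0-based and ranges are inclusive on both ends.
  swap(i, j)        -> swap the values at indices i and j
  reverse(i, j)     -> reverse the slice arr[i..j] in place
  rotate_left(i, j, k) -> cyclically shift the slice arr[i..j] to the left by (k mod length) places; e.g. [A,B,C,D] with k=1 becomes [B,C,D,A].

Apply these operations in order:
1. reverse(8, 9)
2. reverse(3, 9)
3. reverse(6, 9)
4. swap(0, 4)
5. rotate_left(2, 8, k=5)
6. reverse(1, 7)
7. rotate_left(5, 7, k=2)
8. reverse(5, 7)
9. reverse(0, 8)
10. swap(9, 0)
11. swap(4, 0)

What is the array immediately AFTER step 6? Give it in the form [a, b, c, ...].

After 1 (reverse(8, 9)): [A, D, F, B, E, J, I, G, H, C]
After 2 (reverse(3, 9)): [A, D, F, C, H, G, I, J, E, B]
After 3 (reverse(6, 9)): [A, D, F, C, H, G, B, E, J, I]
After 4 (swap(0, 4)): [H, D, F, C, A, G, B, E, J, I]
After 5 (rotate_left(2, 8, k=5)): [H, D, E, J, F, C, A, G, B, I]
After 6 (reverse(1, 7)): [H, G, A, C, F, J, E, D, B, I]

Answer: [H, G, A, C, F, J, E, D, B, I]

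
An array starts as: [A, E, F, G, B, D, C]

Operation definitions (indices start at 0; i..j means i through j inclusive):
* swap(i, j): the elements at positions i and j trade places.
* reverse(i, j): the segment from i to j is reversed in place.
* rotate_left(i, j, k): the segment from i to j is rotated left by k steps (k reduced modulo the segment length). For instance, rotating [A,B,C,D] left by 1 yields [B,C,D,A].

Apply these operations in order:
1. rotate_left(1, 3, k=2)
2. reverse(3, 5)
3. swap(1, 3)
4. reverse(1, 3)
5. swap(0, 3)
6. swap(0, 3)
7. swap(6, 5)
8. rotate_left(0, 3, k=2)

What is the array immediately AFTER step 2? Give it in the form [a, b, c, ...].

After 1 (rotate_left(1, 3, k=2)): [A, G, E, F, B, D, C]
After 2 (reverse(3, 5)): [A, G, E, D, B, F, C]

Answer: [A, G, E, D, B, F, C]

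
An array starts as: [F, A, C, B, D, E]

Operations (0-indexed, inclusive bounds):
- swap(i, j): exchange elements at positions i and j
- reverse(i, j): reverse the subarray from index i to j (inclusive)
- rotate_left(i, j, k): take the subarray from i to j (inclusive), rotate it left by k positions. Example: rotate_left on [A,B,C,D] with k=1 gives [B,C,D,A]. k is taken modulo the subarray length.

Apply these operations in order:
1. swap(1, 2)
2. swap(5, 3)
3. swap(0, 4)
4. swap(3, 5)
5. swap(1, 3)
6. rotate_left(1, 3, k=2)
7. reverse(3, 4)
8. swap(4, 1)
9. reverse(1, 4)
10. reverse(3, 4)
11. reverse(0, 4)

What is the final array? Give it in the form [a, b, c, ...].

Answer: [B, A, F, C, D, E]

Derivation:
After 1 (swap(1, 2)): [F, C, A, B, D, E]
After 2 (swap(5, 3)): [F, C, A, E, D, B]
After 3 (swap(0, 4)): [D, C, A, E, F, B]
After 4 (swap(3, 5)): [D, C, A, B, F, E]
After 5 (swap(1, 3)): [D, B, A, C, F, E]
After 6 (rotate_left(1, 3, k=2)): [D, C, B, A, F, E]
After 7 (reverse(3, 4)): [D, C, B, F, A, E]
After 8 (swap(4, 1)): [D, A, B, F, C, E]
After 9 (reverse(1, 4)): [D, C, F, B, A, E]
After 10 (reverse(3, 4)): [D, C, F, A, B, E]
After 11 (reverse(0, 4)): [B, A, F, C, D, E]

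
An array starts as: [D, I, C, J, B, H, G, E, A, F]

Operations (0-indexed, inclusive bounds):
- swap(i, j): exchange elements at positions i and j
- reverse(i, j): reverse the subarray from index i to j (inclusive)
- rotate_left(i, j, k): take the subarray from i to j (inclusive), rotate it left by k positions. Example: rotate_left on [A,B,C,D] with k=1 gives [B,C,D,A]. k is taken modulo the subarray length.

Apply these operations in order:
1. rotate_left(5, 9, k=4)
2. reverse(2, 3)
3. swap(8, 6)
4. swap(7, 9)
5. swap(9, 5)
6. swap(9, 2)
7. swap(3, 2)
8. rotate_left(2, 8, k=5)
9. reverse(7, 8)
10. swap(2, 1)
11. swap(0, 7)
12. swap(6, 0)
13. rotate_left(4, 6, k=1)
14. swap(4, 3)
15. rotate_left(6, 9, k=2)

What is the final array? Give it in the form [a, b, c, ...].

After 1 (rotate_left(5, 9, k=4)): [D, I, C, J, B, F, H, G, E, A]
After 2 (reverse(2, 3)): [D, I, J, C, B, F, H, G, E, A]
After 3 (swap(8, 6)): [D, I, J, C, B, F, E, G, H, A]
After 4 (swap(7, 9)): [D, I, J, C, B, F, E, A, H, G]
After 5 (swap(9, 5)): [D, I, J, C, B, G, E, A, H, F]
After 6 (swap(9, 2)): [D, I, F, C, B, G, E, A, H, J]
After 7 (swap(3, 2)): [D, I, C, F, B, G, E, A, H, J]
After 8 (rotate_left(2, 8, k=5)): [D, I, A, H, C, F, B, G, E, J]
After 9 (reverse(7, 8)): [D, I, A, H, C, F, B, E, G, J]
After 10 (swap(2, 1)): [D, A, I, H, C, F, B, E, G, J]
After 11 (swap(0, 7)): [E, A, I, H, C, F, B, D, G, J]
After 12 (swap(6, 0)): [B, A, I, H, C, F, E, D, G, J]
After 13 (rotate_left(4, 6, k=1)): [B, A, I, H, F, E, C, D, G, J]
After 14 (swap(4, 3)): [B, A, I, F, H, E, C, D, G, J]
After 15 (rotate_left(6, 9, k=2)): [B, A, I, F, H, E, G, J, C, D]

Answer: [B, A, I, F, H, E, G, J, C, D]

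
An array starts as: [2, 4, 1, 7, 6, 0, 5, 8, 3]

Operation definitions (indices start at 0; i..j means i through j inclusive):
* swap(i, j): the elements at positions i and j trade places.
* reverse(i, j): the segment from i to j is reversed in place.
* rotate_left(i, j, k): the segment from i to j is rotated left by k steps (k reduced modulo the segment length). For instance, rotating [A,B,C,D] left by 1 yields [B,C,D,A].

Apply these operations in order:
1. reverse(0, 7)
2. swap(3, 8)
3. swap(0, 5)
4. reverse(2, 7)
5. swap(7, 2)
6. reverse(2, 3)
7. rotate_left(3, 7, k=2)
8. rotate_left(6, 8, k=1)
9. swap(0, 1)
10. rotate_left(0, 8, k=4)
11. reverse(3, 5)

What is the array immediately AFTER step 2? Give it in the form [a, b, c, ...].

Answer: [8, 5, 0, 3, 7, 1, 4, 2, 6]

Derivation:
After 1 (reverse(0, 7)): [8, 5, 0, 6, 7, 1, 4, 2, 3]
After 2 (swap(3, 8)): [8, 5, 0, 3, 7, 1, 4, 2, 6]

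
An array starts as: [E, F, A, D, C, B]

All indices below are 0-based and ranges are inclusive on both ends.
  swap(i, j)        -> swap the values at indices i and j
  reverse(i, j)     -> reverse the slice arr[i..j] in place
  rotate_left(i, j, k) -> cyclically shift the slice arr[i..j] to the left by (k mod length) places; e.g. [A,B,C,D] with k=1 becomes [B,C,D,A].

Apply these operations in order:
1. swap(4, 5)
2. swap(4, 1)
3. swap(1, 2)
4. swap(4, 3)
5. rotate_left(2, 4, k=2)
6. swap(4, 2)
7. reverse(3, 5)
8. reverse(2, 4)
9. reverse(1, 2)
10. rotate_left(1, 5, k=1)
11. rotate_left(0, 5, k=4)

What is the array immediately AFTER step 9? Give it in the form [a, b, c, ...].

After 1 (swap(4, 5)): [E, F, A, D, B, C]
After 2 (swap(4, 1)): [E, B, A, D, F, C]
After 3 (swap(1, 2)): [E, A, B, D, F, C]
After 4 (swap(4, 3)): [E, A, B, F, D, C]
After 5 (rotate_left(2, 4, k=2)): [E, A, D, B, F, C]
After 6 (swap(4, 2)): [E, A, F, B, D, C]
After 7 (reverse(3, 5)): [E, A, F, C, D, B]
After 8 (reverse(2, 4)): [E, A, D, C, F, B]
After 9 (reverse(1, 2)): [E, D, A, C, F, B]

Answer: [E, D, A, C, F, B]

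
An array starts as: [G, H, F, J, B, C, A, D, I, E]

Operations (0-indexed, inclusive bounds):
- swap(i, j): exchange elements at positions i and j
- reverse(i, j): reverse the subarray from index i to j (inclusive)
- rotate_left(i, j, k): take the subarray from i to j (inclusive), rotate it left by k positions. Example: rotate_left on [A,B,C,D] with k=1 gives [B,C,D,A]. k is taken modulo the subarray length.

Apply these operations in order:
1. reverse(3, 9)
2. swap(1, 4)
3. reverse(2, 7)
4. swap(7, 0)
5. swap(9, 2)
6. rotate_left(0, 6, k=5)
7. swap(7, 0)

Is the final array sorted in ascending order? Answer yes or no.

After 1 (reverse(3, 9)): [G, H, F, E, I, D, A, C, B, J]
After 2 (swap(1, 4)): [G, I, F, E, H, D, A, C, B, J]
After 3 (reverse(2, 7)): [G, I, C, A, D, H, E, F, B, J]
After 4 (swap(7, 0)): [F, I, C, A, D, H, E, G, B, J]
After 5 (swap(9, 2)): [F, I, J, A, D, H, E, G, B, C]
After 6 (rotate_left(0, 6, k=5)): [H, E, F, I, J, A, D, G, B, C]
After 7 (swap(7, 0)): [G, E, F, I, J, A, D, H, B, C]

Answer: no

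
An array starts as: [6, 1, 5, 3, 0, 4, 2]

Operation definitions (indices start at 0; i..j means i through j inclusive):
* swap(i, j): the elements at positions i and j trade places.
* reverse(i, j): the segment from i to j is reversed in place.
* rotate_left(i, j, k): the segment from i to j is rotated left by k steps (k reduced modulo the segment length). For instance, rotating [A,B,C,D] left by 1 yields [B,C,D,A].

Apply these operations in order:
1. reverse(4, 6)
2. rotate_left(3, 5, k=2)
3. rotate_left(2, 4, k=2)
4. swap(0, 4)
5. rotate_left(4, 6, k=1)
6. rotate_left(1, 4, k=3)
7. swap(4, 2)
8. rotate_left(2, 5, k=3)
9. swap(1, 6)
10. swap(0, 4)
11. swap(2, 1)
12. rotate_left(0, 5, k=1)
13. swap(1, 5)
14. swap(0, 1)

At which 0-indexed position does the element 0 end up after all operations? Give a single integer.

After 1 (reverse(4, 6)): [6, 1, 5, 3, 2, 4, 0]
After 2 (rotate_left(3, 5, k=2)): [6, 1, 5, 4, 3, 2, 0]
After 3 (rotate_left(2, 4, k=2)): [6, 1, 3, 5, 4, 2, 0]
After 4 (swap(0, 4)): [4, 1, 3, 5, 6, 2, 0]
After 5 (rotate_left(4, 6, k=1)): [4, 1, 3, 5, 2, 0, 6]
After 6 (rotate_left(1, 4, k=3)): [4, 2, 1, 3, 5, 0, 6]
After 7 (swap(4, 2)): [4, 2, 5, 3, 1, 0, 6]
After 8 (rotate_left(2, 5, k=3)): [4, 2, 0, 5, 3, 1, 6]
After 9 (swap(1, 6)): [4, 6, 0, 5, 3, 1, 2]
After 10 (swap(0, 4)): [3, 6, 0, 5, 4, 1, 2]
After 11 (swap(2, 1)): [3, 0, 6, 5, 4, 1, 2]
After 12 (rotate_left(0, 5, k=1)): [0, 6, 5, 4, 1, 3, 2]
After 13 (swap(1, 5)): [0, 3, 5, 4, 1, 6, 2]
After 14 (swap(0, 1)): [3, 0, 5, 4, 1, 6, 2]

Answer: 1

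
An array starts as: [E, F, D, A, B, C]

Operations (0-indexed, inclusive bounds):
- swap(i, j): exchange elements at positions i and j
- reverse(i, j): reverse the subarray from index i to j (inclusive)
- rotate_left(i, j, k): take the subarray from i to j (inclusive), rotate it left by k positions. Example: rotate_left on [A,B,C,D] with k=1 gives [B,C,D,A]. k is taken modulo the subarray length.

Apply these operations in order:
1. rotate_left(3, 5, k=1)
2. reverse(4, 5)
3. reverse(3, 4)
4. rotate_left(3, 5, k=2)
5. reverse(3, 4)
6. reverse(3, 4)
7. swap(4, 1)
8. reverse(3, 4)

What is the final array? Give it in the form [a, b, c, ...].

Answer: [E, A, D, F, C, B]

Derivation:
After 1 (rotate_left(3, 5, k=1)): [E, F, D, B, C, A]
After 2 (reverse(4, 5)): [E, F, D, B, A, C]
After 3 (reverse(3, 4)): [E, F, D, A, B, C]
After 4 (rotate_left(3, 5, k=2)): [E, F, D, C, A, B]
After 5 (reverse(3, 4)): [E, F, D, A, C, B]
After 6 (reverse(3, 4)): [E, F, D, C, A, B]
After 7 (swap(4, 1)): [E, A, D, C, F, B]
After 8 (reverse(3, 4)): [E, A, D, F, C, B]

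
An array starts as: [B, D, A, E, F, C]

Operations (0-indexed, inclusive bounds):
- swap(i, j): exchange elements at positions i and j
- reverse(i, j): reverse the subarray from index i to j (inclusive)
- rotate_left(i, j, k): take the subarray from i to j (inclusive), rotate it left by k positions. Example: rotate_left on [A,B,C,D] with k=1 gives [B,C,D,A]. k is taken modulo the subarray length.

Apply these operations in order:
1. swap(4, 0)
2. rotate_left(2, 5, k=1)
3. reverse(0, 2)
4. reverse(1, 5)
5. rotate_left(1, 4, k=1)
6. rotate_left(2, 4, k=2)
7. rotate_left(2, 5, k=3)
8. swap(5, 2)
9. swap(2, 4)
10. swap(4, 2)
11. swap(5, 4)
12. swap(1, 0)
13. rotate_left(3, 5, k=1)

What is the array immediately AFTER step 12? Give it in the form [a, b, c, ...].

Answer: [C, E, F, A, D, B]

Derivation:
After 1 (swap(4, 0)): [F, D, A, E, B, C]
After 2 (rotate_left(2, 5, k=1)): [F, D, E, B, C, A]
After 3 (reverse(0, 2)): [E, D, F, B, C, A]
After 4 (reverse(1, 5)): [E, A, C, B, F, D]
After 5 (rotate_left(1, 4, k=1)): [E, C, B, F, A, D]
After 6 (rotate_left(2, 4, k=2)): [E, C, A, B, F, D]
After 7 (rotate_left(2, 5, k=3)): [E, C, D, A, B, F]
After 8 (swap(5, 2)): [E, C, F, A, B, D]
After 9 (swap(2, 4)): [E, C, B, A, F, D]
After 10 (swap(4, 2)): [E, C, F, A, B, D]
After 11 (swap(5, 4)): [E, C, F, A, D, B]
After 12 (swap(1, 0)): [C, E, F, A, D, B]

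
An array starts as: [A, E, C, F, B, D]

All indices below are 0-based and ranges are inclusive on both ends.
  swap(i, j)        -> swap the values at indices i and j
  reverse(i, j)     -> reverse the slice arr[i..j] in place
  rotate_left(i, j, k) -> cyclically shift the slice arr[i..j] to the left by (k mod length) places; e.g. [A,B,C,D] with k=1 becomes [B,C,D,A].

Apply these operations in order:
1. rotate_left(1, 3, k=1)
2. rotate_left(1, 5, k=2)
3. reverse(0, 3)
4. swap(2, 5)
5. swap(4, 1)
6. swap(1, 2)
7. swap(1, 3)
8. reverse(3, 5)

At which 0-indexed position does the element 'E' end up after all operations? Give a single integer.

After 1 (rotate_left(1, 3, k=1)): [A, C, F, E, B, D]
After 2 (rotate_left(1, 5, k=2)): [A, E, B, D, C, F]
After 3 (reverse(0, 3)): [D, B, E, A, C, F]
After 4 (swap(2, 5)): [D, B, F, A, C, E]
After 5 (swap(4, 1)): [D, C, F, A, B, E]
After 6 (swap(1, 2)): [D, F, C, A, B, E]
After 7 (swap(1, 3)): [D, A, C, F, B, E]
After 8 (reverse(3, 5)): [D, A, C, E, B, F]

Answer: 3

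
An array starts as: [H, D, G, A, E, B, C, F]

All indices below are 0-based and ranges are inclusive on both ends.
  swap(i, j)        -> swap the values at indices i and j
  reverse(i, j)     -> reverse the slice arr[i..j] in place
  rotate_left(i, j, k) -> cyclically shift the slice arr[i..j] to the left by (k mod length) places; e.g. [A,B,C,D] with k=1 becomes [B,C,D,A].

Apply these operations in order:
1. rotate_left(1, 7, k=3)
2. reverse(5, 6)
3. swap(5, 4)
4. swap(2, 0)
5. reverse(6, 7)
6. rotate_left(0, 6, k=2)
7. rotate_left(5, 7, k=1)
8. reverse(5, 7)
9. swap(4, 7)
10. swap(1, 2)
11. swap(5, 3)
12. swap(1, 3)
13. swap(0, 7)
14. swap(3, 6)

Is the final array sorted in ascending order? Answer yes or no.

Answer: yes

Derivation:
After 1 (rotate_left(1, 7, k=3)): [H, E, B, C, F, D, G, A]
After 2 (reverse(5, 6)): [H, E, B, C, F, G, D, A]
After 3 (swap(5, 4)): [H, E, B, C, G, F, D, A]
After 4 (swap(2, 0)): [B, E, H, C, G, F, D, A]
After 5 (reverse(6, 7)): [B, E, H, C, G, F, A, D]
After 6 (rotate_left(0, 6, k=2)): [H, C, G, F, A, B, E, D]
After 7 (rotate_left(5, 7, k=1)): [H, C, G, F, A, E, D, B]
After 8 (reverse(5, 7)): [H, C, G, F, A, B, D, E]
After 9 (swap(4, 7)): [H, C, G, F, E, B, D, A]
After 10 (swap(1, 2)): [H, G, C, F, E, B, D, A]
After 11 (swap(5, 3)): [H, G, C, B, E, F, D, A]
After 12 (swap(1, 3)): [H, B, C, G, E, F, D, A]
After 13 (swap(0, 7)): [A, B, C, G, E, F, D, H]
After 14 (swap(3, 6)): [A, B, C, D, E, F, G, H]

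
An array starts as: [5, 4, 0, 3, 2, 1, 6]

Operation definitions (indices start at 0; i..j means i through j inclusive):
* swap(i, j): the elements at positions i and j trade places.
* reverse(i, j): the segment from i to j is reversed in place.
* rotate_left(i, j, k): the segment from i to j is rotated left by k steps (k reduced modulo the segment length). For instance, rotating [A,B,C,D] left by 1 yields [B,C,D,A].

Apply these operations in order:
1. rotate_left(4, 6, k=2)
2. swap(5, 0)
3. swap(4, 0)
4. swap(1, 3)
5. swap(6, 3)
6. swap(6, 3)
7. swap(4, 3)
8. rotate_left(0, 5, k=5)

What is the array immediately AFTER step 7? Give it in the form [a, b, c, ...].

After 1 (rotate_left(4, 6, k=2)): [5, 4, 0, 3, 6, 2, 1]
After 2 (swap(5, 0)): [2, 4, 0, 3, 6, 5, 1]
After 3 (swap(4, 0)): [6, 4, 0, 3, 2, 5, 1]
After 4 (swap(1, 3)): [6, 3, 0, 4, 2, 5, 1]
After 5 (swap(6, 3)): [6, 3, 0, 1, 2, 5, 4]
After 6 (swap(6, 3)): [6, 3, 0, 4, 2, 5, 1]
After 7 (swap(4, 3)): [6, 3, 0, 2, 4, 5, 1]

Answer: [6, 3, 0, 2, 4, 5, 1]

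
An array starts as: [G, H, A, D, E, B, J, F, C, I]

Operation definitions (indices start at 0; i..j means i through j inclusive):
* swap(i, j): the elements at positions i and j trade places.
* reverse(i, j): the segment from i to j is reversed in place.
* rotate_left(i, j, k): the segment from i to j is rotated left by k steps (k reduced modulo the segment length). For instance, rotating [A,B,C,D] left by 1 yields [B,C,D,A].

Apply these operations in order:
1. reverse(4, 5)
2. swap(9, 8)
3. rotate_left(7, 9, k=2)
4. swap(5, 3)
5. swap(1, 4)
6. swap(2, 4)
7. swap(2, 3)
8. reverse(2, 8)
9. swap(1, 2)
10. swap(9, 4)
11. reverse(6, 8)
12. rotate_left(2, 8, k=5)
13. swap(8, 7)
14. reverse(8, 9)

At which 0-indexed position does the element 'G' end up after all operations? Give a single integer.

Answer: 0

Derivation:
After 1 (reverse(4, 5)): [G, H, A, D, B, E, J, F, C, I]
After 2 (swap(9, 8)): [G, H, A, D, B, E, J, F, I, C]
After 3 (rotate_left(7, 9, k=2)): [G, H, A, D, B, E, J, C, F, I]
After 4 (swap(5, 3)): [G, H, A, E, B, D, J, C, F, I]
After 5 (swap(1, 4)): [G, B, A, E, H, D, J, C, F, I]
After 6 (swap(2, 4)): [G, B, H, E, A, D, J, C, F, I]
After 7 (swap(2, 3)): [G, B, E, H, A, D, J, C, F, I]
After 8 (reverse(2, 8)): [G, B, F, C, J, D, A, H, E, I]
After 9 (swap(1, 2)): [G, F, B, C, J, D, A, H, E, I]
After 10 (swap(9, 4)): [G, F, B, C, I, D, A, H, E, J]
After 11 (reverse(6, 8)): [G, F, B, C, I, D, E, H, A, J]
After 12 (rotate_left(2, 8, k=5)): [G, F, H, A, B, C, I, D, E, J]
After 13 (swap(8, 7)): [G, F, H, A, B, C, I, E, D, J]
After 14 (reverse(8, 9)): [G, F, H, A, B, C, I, E, J, D]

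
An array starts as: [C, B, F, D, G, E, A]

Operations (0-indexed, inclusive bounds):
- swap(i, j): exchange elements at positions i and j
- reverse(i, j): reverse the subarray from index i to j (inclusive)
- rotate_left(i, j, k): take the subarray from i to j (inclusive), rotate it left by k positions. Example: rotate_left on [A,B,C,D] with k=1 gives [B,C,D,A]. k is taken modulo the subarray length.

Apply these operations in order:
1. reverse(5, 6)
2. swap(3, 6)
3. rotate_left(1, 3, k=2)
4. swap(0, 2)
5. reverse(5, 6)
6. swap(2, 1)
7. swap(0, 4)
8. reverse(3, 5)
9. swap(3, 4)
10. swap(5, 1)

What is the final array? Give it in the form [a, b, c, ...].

After 1 (reverse(5, 6)): [C, B, F, D, G, A, E]
After 2 (swap(3, 6)): [C, B, F, E, G, A, D]
After 3 (rotate_left(1, 3, k=2)): [C, E, B, F, G, A, D]
After 4 (swap(0, 2)): [B, E, C, F, G, A, D]
After 5 (reverse(5, 6)): [B, E, C, F, G, D, A]
After 6 (swap(2, 1)): [B, C, E, F, G, D, A]
After 7 (swap(0, 4)): [G, C, E, F, B, D, A]
After 8 (reverse(3, 5)): [G, C, E, D, B, F, A]
After 9 (swap(3, 4)): [G, C, E, B, D, F, A]
After 10 (swap(5, 1)): [G, F, E, B, D, C, A]

Answer: [G, F, E, B, D, C, A]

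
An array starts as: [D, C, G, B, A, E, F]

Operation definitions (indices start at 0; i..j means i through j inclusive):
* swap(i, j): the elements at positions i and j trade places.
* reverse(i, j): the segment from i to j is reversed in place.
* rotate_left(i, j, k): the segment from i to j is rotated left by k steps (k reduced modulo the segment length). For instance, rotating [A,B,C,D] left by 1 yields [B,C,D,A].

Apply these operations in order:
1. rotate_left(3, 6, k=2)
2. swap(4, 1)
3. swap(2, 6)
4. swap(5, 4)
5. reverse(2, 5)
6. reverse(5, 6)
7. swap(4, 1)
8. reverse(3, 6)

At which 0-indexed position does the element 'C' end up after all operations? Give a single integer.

Answer: 2

Derivation:
After 1 (rotate_left(3, 6, k=2)): [D, C, G, E, F, B, A]
After 2 (swap(4, 1)): [D, F, G, E, C, B, A]
After 3 (swap(2, 6)): [D, F, A, E, C, B, G]
After 4 (swap(5, 4)): [D, F, A, E, B, C, G]
After 5 (reverse(2, 5)): [D, F, C, B, E, A, G]
After 6 (reverse(5, 6)): [D, F, C, B, E, G, A]
After 7 (swap(4, 1)): [D, E, C, B, F, G, A]
After 8 (reverse(3, 6)): [D, E, C, A, G, F, B]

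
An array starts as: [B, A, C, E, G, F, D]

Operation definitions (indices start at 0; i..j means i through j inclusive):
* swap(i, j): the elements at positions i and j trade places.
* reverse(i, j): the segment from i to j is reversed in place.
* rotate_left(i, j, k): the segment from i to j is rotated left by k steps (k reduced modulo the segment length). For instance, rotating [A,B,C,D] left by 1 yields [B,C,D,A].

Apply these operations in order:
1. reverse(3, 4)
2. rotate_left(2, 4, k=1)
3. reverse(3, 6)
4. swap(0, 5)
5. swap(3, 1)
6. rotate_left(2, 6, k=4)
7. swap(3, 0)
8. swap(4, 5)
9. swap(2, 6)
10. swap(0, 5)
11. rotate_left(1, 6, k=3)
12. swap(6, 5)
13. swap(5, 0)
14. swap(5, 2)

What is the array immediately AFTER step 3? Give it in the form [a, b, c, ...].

Answer: [B, A, G, D, F, C, E]

Derivation:
After 1 (reverse(3, 4)): [B, A, C, G, E, F, D]
After 2 (rotate_left(2, 4, k=1)): [B, A, G, E, C, F, D]
After 3 (reverse(3, 6)): [B, A, G, D, F, C, E]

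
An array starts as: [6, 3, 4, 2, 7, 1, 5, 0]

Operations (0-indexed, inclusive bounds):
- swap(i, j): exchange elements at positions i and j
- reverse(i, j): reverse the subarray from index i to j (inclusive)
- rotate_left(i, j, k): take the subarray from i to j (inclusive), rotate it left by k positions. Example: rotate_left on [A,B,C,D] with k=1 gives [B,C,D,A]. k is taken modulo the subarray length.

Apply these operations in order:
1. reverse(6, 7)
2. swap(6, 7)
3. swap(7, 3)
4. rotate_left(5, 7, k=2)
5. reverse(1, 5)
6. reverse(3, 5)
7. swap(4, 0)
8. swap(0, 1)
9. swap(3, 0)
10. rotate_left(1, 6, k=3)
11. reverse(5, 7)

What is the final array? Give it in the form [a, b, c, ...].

Answer: [3, 6, 0, 1, 4, 5, 2, 7]

Derivation:
After 1 (reverse(6, 7)): [6, 3, 4, 2, 7, 1, 0, 5]
After 2 (swap(6, 7)): [6, 3, 4, 2, 7, 1, 5, 0]
After 3 (swap(7, 3)): [6, 3, 4, 0, 7, 1, 5, 2]
After 4 (rotate_left(5, 7, k=2)): [6, 3, 4, 0, 7, 2, 1, 5]
After 5 (reverse(1, 5)): [6, 2, 7, 0, 4, 3, 1, 5]
After 6 (reverse(3, 5)): [6, 2, 7, 3, 4, 0, 1, 5]
After 7 (swap(4, 0)): [4, 2, 7, 3, 6, 0, 1, 5]
After 8 (swap(0, 1)): [2, 4, 7, 3, 6, 0, 1, 5]
After 9 (swap(3, 0)): [3, 4, 7, 2, 6, 0, 1, 5]
After 10 (rotate_left(1, 6, k=3)): [3, 6, 0, 1, 4, 7, 2, 5]
After 11 (reverse(5, 7)): [3, 6, 0, 1, 4, 5, 2, 7]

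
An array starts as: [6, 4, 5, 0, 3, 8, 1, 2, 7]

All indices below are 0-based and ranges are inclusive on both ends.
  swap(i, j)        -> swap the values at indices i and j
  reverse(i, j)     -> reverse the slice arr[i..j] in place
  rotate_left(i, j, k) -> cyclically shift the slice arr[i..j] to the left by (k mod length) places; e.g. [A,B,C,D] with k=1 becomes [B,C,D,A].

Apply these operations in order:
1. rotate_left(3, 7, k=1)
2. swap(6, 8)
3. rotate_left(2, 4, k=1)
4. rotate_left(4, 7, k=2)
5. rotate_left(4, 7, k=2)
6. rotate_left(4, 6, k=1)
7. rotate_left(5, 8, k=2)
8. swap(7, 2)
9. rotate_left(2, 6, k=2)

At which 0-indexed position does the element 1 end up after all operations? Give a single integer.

After 1 (rotate_left(3, 7, k=1)): [6, 4, 5, 3, 8, 1, 2, 0, 7]
After 2 (swap(6, 8)): [6, 4, 5, 3, 8, 1, 7, 0, 2]
After 3 (rotate_left(2, 4, k=1)): [6, 4, 3, 8, 5, 1, 7, 0, 2]
After 4 (rotate_left(4, 7, k=2)): [6, 4, 3, 8, 7, 0, 5, 1, 2]
After 5 (rotate_left(4, 7, k=2)): [6, 4, 3, 8, 5, 1, 7, 0, 2]
After 6 (rotate_left(4, 6, k=1)): [6, 4, 3, 8, 1, 7, 5, 0, 2]
After 7 (rotate_left(5, 8, k=2)): [6, 4, 3, 8, 1, 0, 2, 7, 5]
After 8 (swap(7, 2)): [6, 4, 7, 8, 1, 0, 2, 3, 5]
After 9 (rotate_left(2, 6, k=2)): [6, 4, 1, 0, 2, 7, 8, 3, 5]

Answer: 2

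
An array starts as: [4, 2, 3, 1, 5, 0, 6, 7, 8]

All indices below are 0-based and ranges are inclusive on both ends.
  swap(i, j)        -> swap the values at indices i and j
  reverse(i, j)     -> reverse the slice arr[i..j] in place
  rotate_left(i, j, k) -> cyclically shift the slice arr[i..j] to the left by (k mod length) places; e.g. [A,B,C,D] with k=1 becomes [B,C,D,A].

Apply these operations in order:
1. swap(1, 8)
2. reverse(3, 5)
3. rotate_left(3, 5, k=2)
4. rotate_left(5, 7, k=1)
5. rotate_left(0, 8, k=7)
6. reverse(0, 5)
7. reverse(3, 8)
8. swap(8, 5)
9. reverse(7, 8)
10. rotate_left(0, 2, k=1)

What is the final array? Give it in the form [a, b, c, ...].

After 1 (swap(1, 8)): [4, 8, 3, 1, 5, 0, 6, 7, 2]
After 2 (reverse(3, 5)): [4, 8, 3, 0, 5, 1, 6, 7, 2]
After 3 (rotate_left(3, 5, k=2)): [4, 8, 3, 1, 0, 5, 6, 7, 2]
After 4 (rotate_left(5, 7, k=1)): [4, 8, 3, 1, 0, 6, 7, 5, 2]
After 5 (rotate_left(0, 8, k=7)): [5, 2, 4, 8, 3, 1, 0, 6, 7]
After 6 (reverse(0, 5)): [1, 3, 8, 4, 2, 5, 0, 6, 7]
After 7 (reverse(3, 8)): [1, 3, 8, 7, 6, 0, 5, 2, 4]
After 8 (swap(8, 5)): [1, 3, 8, 7, 6, 4, 5, 2, 0]
After 9 (reverse(7, 8)): [1, 3, 8, 7, 6, 4, 5, 0, 2]
After 10 (rotate_left(0, 2, k=1)): [3, 8, 1, 7, 6, 4, 5, 0, 2]

Answer: [3, 8, 1, 7, 6, 4, 5, 0, 2]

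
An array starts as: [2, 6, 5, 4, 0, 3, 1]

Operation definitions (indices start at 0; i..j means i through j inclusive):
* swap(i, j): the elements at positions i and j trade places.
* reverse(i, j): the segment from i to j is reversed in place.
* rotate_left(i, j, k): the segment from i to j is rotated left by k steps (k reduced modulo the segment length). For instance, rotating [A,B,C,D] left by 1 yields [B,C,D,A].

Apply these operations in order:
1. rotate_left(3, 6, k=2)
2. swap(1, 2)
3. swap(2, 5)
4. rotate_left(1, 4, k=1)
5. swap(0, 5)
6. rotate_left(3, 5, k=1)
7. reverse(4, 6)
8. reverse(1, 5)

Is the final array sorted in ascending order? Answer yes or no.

After 1 (rotate_left(3, 6, k=2)): [2, 6, 5, 3, 1, 4, 0]
After 2 (swap(1, 2)): [2, 5, 6, 3, 1, 4, 0]
After 3 (swap(2, 5)): [2, 5, 4, 3, 1, 6, 0]
After 4 (rotate_left(1, 4, k=1)): [2, 4, 3, 1, 5, 6, 0]
After 5 (swap(0, 5)): [6, 4, 3, 1, 5, 2, 0]
After 6 (rotate_left(3, 5, k=1)): [6, 4, 3, 5, 2, 1, 0]
After 7 (reverse(4, 6)): [6, 4, 3, 5, 0, 1, 2]
After 8 (reverse(1, 5)): [6, 1, 0, 5, 3, 4, 2]

Answer: no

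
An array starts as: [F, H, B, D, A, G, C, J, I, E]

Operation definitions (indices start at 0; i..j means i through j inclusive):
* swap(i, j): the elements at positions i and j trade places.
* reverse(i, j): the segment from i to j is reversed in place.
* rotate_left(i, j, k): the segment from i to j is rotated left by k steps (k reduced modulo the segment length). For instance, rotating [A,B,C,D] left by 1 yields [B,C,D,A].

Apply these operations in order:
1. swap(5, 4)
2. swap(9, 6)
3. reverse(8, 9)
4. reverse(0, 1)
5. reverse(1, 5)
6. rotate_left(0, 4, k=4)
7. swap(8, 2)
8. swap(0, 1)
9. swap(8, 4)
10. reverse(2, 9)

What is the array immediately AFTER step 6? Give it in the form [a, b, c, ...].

After 1 (swap(5, 4)): [F, H, B, D, G, A, C, J, I, E]
After 2 (swap(9, 6)): [F, H, B, D, G, A, E, J, I, C]
After 3 (reverse(8, 9)): [F, H, B, D, G, A, E, J, C, I]
After 4 (reverse(0, 1)): [H, F, B, D, G, A, E, J, C, I]
After 5 (reverse(1, 5)): [H, A, G, D, B, F, E, J, C, I]
After 6 (rotate_left(0, 4, k=4)): [B, H, A, G, D, F, E, J, C, I]

Answer: [B, H, A, G, D, F, E, J, C, I]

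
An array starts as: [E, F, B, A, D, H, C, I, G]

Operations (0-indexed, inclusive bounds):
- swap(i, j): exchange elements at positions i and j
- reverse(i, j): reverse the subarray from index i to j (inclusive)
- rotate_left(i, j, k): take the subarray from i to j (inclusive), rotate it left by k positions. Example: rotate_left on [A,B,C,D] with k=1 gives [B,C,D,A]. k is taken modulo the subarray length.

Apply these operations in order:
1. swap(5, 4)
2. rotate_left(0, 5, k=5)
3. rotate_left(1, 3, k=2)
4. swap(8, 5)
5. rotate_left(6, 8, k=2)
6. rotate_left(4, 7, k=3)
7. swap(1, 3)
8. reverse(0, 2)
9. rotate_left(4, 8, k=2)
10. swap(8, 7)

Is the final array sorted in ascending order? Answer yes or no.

After 1 (swap(5, 4)): [E, F, B, A, H, D, C, I, G]
After 2 (rotate_left(0, 5, k=5)): [D, E, F, B, A, H, C, I, G]
After 3 (rotate_left(1, 3, k=2)): [D, B, E, F, A, H, C, I, G]
After 4 (swap(8, 5)): [D, B, E, F, A, G, C, I, H]
After 5 (rotate_left(6, 8, k=2)): [D, B, E, F, A, G, H, C, I]
After 6 (rotate_left(4, 7, k=3)): [D, B, E, F, C, A, G, H, I]
After 7 (swap(1, 3)): [D, F, E, B, C, A, G, H, I]
After 8 (reverse(0, 2)): [E, F, D, B, C, A, G, H, I]
After 9 (rotate_left(4, 8, k=2)): [E, F, D, B, G, H, I, C, A]
After 10 (swap(8, 7)): [E, F, D, B, G, H, I, A, C]

Answer: no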